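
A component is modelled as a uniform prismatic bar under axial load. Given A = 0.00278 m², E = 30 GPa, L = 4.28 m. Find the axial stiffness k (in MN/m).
Model: a uniform prismatic bar under axial load, so k = (A·E) / L.
Convert to SI units:
  E = 30 GPa = 3 × 10¹⁰ Pa
Substitute:
  k = (0.00278 × (3 × 10¹⁰)) / 4.28
  k = 1.949 × 10⁷ N/m
Convert: k = 1.949 × 10⁷ N/m = 19.49 MN/m
Final answer: k = 19.49 MN/m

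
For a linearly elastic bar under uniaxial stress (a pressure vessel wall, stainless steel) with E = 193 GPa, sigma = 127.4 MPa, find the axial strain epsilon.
Model: a linearly elastic bar under uniaxial stress, so sigma = E·epsilon.
Solve for epsilon: epsilon = sigma / E.
Convert to SI units:
  E = 193 GPa = 1.93 × 10¹¹ Pa
  sigma = 127.4 MPa = 1.274 × 10⁸ Pa
Substitute:
  epsilon = (1.274 × 10⁸) / (1.93 × 10¹¹)
  epsilon = 0.0006601
Final answer: epsilon = 0.0006601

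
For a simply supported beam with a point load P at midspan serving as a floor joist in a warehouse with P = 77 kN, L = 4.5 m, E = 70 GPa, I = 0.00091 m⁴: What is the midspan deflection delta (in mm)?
Model: a simply supported beam with a point load P at midspan, so delta = (P·L^3) / (48·E·I).
Convert to SI units:
  P = 77 kN = 77000 N
  E = 70 GPa = 7 × 10¹⁰ Pa
Substitute:
  delta = (77000 × 4.5^3) / (48 × (7 × 10¹⁰) × 0.00091)
  delta = 0.002295 m
Convert: delta = 0.002295 m = 2.295 mm
Final answer: delta = 2.295 mm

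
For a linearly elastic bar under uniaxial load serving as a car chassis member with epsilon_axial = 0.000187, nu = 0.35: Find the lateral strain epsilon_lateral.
Model: a linearly elastic bar under uniaxial load, so epsilon_lateral = -nu·epsilon_axial.
Substitute:
  epsilon_lateral = -(0.35 × 0.000187)
  epsilon_lateral = -6.545 × 10⁻⁵
Final answer: epsilon_lateral = -6.545 × 10⁻⁵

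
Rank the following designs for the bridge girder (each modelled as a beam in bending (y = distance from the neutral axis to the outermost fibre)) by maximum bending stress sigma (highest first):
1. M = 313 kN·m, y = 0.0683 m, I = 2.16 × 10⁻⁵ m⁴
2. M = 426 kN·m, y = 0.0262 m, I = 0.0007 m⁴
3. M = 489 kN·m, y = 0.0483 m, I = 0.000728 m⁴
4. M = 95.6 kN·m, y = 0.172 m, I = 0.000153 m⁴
Model: a beam in bending (y = distance from the neutral axis to the outermost fibre), so sigma = (M·y) / I (SI units).
  Case 1: sigma = (313000 × 0.0683) / (2.16 × 10⁻⁵) = 9.897 × 10⁸ Pa = 989.7 MPa
  Case 2: sigma = (426000 × 0.0262) / 0.0007 = 1.594 × 10⁷ Pa = 15.94 MPa
  Case 3: sigma = (489000 × 0.0483) / 0.000728 = 3.244 × 10⁷ Pa = 32.44 MPa
  Case 4: sigma = (95600 × 0.172) / 0.000153 = 1.075 × 10⁸ Pa = 107.5 MPa
Ordering: 989.7 MPa (case 1) > 107.5 MPa (case 4) > 32.44 MPa (case 3) > 15.94 MPa (case 2)
Final answer: 1, 4, 3, 2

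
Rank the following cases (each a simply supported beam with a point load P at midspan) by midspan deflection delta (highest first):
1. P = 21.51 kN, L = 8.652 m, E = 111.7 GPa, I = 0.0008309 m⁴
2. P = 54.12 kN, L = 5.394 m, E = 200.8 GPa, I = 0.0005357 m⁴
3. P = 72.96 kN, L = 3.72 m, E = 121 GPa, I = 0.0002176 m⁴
Model: a simply supported beam with a point load P at midspan, so delta = (P·L^3) / (48·E·I) (SI units).
  Case 1: delta = (21510 × 8.652^3) / (48 × (1.117 × 10¹¹) × 0.0008309) = 0.003127 m = 3.127 mm
  Case 2: delta = (54120 × 5.394^3) / (48 × (2.008 × 10¹¹) × 0.0005357) = 0.001645 m = 1.645 mm
  Case 3: delta = (72960 × 3.72^3) / (48 × (1.21 × 10¹¹) × 0.0002176) = 0.002972 m = 2.972 mm
Ordering: 3.127 mm (case 1) > 2.972 mm (case 3) > 1.645 mm (case 2)
Final answer: 1, 3, 2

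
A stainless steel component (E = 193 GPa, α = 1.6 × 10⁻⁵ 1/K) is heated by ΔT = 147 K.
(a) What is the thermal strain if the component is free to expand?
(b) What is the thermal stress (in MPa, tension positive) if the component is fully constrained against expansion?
(a) Free thermal strain ε_th = α·ΔT = (1.6 × 10⁻⁵) × 147 = 0.002352
(b) Fully constrained, the expansion is suppressed, so σ = -E·α·ΔT. Convert E = 193 GPa = 1.93 × 10¹¹ Pa.
  σ = -(1.93 × 10¹¹) × (1.6 × 10⁻⁵) × 147 = -4.539 × 10⁸ Pa = -453.9 MPa (compressive)
Final answer: (a) ε_th = 0.002352, (b) σ = -453.9 MPa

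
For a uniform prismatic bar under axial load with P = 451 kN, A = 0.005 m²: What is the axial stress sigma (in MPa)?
Model: a uniform prismatic bar under axial load, so sigma = P / A.
Convert to SI units:
  P = 451 kN = 451000 N
Substitute:
  sigma = 451000 / 0.005
  sigma = 9.02 × 10⁷ Pa
Convert: sigma = 9.02 × 10⁷ Pa = 90.2 MPa
Final answer: sigma = 90.2 MPa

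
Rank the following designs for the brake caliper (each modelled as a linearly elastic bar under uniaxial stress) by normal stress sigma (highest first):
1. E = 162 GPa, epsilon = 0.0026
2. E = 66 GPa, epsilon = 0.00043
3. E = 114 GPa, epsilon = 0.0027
Model: a linearly elastic bar under uniaxial stress, so sigma = E·epsilon (SI units).
  Case 1: sigma = (1.62 × 10¹¹) × 0.0026 = 4.212 × 10⁸ Pa = 421.2 MPa
  Case 2: sigma = (6.6 × 10¹⁰) × 0.00043 = 2.838 × 10⁷ Pa = 28.38 MPa
  Case 3: sigma = (1.14 × 10¹¹) × 0.0027 = 3.078 × 10⁸ Pa = 307.8 MPa
Ordering: 421.2 MPa (case 1) > 307.8 MPa (case 3) > 28.38 MPa (case 2)
Final answer: 1, 3, 2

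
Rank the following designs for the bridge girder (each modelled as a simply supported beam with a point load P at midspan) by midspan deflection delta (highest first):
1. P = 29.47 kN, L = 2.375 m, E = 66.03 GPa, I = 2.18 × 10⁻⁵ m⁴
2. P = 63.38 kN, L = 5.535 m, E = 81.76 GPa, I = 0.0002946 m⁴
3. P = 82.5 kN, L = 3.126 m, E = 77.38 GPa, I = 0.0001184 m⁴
Model: a simply supported beam with a point load P at midspan, so delta = (P·L^3) / (48·E·I) (SI units).
  Case 1: delta = (29470 × 2.375^3) / (48 × (6.603 × 10¹⁰) × (2.18 × 10⁻⁵)) = 0.005714 m = 5.714 mm
  Case 2: delta = (63380 × 5.535^3) / (48 × (8.176 × 10¹⁰) × 0.0002946) = 0.009296 m = 9.296 mm
  Case 3: delta = (82500 × 3.126^3) / (48 × (7.738 × 10¹⁰) × 0.0001184) = 0.005731 m = 5.731 mm
Ordering: 9.296 mm (case 2) > 5.731 mm (case 3) > 5.714 mm (case 1)
Final answer: 2, 3, 1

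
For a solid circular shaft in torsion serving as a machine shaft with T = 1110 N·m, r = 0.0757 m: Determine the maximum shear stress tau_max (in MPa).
Model: a solid circular shaft in torsion, so tau_max = (2·T) / (π·r^3).
Substitute:
  tau_max = (2 × 1110) / (π × 0.0757^3)
  tau_max = 1.629 × 10⁶ Pa
Convert: tau_max = 1.629 × 10⁶ Pa = 1.629 MPa
Final answer: tau_max = 1.629 MPa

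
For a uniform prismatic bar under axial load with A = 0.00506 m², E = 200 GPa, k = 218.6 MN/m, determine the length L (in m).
Model: a uniform prismatic bar under axial load, so k = (A·E) / L.
Solve for L: L = (A·E) / k.
Convert to SI units:
  E = 200 GPa = 2 × 10¹¹ Pa
  k = 218.6 MN/m = 2.186 × 10⁸ N/m
Substitute:
  L = (0.00506 × (2 × 10¹¹)) / (2.186 × 10⁸)
  L = 4.629 m
Final answer: L = 4.629 m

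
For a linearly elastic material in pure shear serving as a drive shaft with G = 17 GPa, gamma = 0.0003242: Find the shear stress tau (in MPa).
Model: a linearly elastic material in pure shear, so tau = G·gamma.
Convert to SI units:
  G = 17 GPa = 1.7 × 10¹⁰ Pa
Substitute:
  tau = (1.7 × 10¹⁰) × 0.0003242
  tau = 5.511 × 10⁶ Pa
Convert: tau = 5.511 × 10⁶ Pa = 5.511 MPa
Final answer: tau = 5.511 MPa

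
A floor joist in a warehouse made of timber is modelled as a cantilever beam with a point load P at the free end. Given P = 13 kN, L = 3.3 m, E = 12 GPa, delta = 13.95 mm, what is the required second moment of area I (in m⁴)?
Model: a cantilever beam with a point load P at the free end, so delta = (P·L^3) / (3·E·I).
Solve for I: I = (P·L^3) / (3·delta·E).
Convert to SI units:
  P = 13 kN = 13000 N
  E = 12 GPa = 1.2 × 10¹⁰ Pa
  delta = 13.95 mm = 0.01395 m
Substitute:
  I = (13000 × 3.3^3) / (3 × 0.01395 × (1.2 × 10¹⁰))
  I = 0.0009303 m⁴
Final answer: I = 0.0009303 m⁴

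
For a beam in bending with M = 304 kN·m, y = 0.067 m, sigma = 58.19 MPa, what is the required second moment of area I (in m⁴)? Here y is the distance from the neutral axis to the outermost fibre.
Model: a beam in bending, so sigma = (M·y) / I.
Solve for I: I = (M·y) / sigma.
Convert to SI units:
  M = 304 kN·m = 304000 N·m
  sigma = 58.19 MPa = 5.819 × 10⁷ Pa
Substitute:
  I = (304000 × 0.067) / (5.819 × 10⁷)
  I = 0.00035 m⁴
Final answer: I = 0.00035 m⁴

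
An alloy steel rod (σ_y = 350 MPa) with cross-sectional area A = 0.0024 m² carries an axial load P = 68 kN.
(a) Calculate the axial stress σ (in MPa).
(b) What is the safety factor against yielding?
(a) Axial stress σ = P/A. Convert P = 68 kN = 68000 N.
  σ = 68000 / 0.0024 = 2.833 × 10⁷ Pa = 28.33 MPa
(b) Safety factor SF = σ_y/σ = 350 / 28.33 = 12.35
Final answer: (a) σ = 28.33 MPa, (b) SF = 12.35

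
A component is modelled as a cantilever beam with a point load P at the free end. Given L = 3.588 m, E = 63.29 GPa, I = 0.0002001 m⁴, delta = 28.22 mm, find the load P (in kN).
Model: a cantilever beam with a point load P at the free end, so delta = (P·L^3) / (3·E·I).
Solve for P: P = (3·delta·E·I) / L^3.
Convert to SI units:
  E = 63.29 GPa = 6.329 × 10¹⁰ Pa
  delta = 28.22 mm = 0.02822 m
Substitute:
  P = (3 × 0.02822 × (6.329 × 10¹⁰) × 0.0002001) / 3.588^3
  P = 23210 N
Convert: P = 23210 N = 23.21 kN
Final answer: P = 23.21 kN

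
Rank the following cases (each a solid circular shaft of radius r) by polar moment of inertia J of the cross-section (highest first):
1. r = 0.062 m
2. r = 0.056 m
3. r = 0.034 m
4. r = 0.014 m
Model: a solid circular shaft of radius r, so J = (π·r^4) / 2 (SI units).
  Case 1: J = (π × 0.062^4) / 2 = 2.321 × 10⁻⁵ m⁴
  Case 2: J = (π × 0.056^4) / 2 = 1.545 × 10⁻⁵ m⁴
  Case 3: J = (π × 0.034^4) / 2 = 2.099 × 10⁻⁶ m⁴
  Case 4: J = (π × 0.014^4) / 2 = 6.034 × 10⁻⁸ m⁴
Ordering: 2.321 × 10⁻⁵ m⁴ (case 1) > 1.545 × 10⁻⁵ m⁴ (case 2) > 2.099 × 10⁻⁶ m⁴ (case 3) > 6.034 × 10⁻⁸ m⁴ (case 4)
Final answer: 1, 2, 3, 4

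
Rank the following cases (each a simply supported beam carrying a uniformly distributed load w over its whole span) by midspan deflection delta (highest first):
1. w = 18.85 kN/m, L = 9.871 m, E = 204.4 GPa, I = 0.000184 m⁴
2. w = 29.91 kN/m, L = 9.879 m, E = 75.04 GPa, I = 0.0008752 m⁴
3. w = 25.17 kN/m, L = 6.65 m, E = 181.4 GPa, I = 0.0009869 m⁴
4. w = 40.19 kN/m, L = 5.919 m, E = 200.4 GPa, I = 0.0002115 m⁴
Model: a simply supported beam carrying a uniformly distributed load w over its whole span, so delta = (5·w·L^4) / (384·E·I) (SI units).
  Case 1: delta = (5 × 18850 × 9.871^4) / (384 × (2.044 × 10¹¹) × 0.000184) = 0.06196 m = 61.96 mm
  Case 2: delta = (5 × 29910 × 9.879^4) / (384 × (7.504 × 10¹⁰) × 0.0008752) = 0.05648 m = 56.48 mm
  Case 3: delta = (5 × 25170 × 6.65^4) / (384 × (1.814 × 10¹¹) × 0.0009869) = 0.00358 m = 3.58 mm
  Case 4: delta = (5 × 40190 × 5.919^4) / (384 × (2.004 × 10¹¹) × 0.0002115) = 0.01515 m = 15.15 mm
Ordering: 61.96 mm (case 1) > 56.48 mm (case 2) > 15.15 mm (case 4) > 3.58 mm (case 3)
Final answer: 1, 2, 4, 3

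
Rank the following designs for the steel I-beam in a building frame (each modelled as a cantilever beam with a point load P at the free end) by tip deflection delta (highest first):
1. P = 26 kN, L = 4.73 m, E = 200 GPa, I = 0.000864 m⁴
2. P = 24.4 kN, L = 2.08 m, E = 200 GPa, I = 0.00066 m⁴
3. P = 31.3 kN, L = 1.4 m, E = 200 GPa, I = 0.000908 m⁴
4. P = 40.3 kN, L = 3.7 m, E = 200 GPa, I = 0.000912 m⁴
Model: a cantilever beam with a point load P at the free end, so delta = (P·L^3) / (3·E·I) (SI units).
  Case 1: delta = (26000 × 4.73^3) / (3 × (2 × 10¹¹) × 0.000864) = 0.005308 m = 5.308 mm
  Case 2: delta = (24400 × 2.08^3) / (3 × (2 × 10¹¹) × 0.00066) = 0.0005545 m = 0.5545 mm
  Case 3: delta = (31300 × 1.4^3) / (3 × (2 × 10¹¹) × 0.000908) = 0.0001576 m = 0.1576 mm
  Case 4: delta = (40300 × 3.7^3) / (3 × (2 × 10¹¹) × 0.000912) = 0.00373 m = 3.73 mm
Ordering: 5.308 mm (case 1) > 3.73 mm (case 4) > 0.5545 mm (case 2) > 0.1576 mm (case 3)
Final answer: 1, 4, 2, 3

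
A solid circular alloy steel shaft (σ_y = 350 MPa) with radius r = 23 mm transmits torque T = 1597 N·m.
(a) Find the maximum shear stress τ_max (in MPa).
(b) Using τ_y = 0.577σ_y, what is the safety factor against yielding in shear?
(a) For a solid circular shaft, τ_max = T·r/J with J = π·r^4/2, i.e. τ_max = 2·T / (π·r^3). Convert r = 23 mm = 0.023 m.
  τ_max = (2 × 1597) / (π × 0.023^3) = 8.356 × 10⁷ Pa = 83.56 MPa
(b) τ_y = 0.577 × 350 = 201.95 MPa
  SF = τ_y/τ_max = 201.95 / 83.56 = 2.417
Final answer: (a) τ_max = 83.56 MPa, (b) SF = 2.417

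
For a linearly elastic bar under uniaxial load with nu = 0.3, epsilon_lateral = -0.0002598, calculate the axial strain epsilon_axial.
Model: a linearly elastic bar under uniaxial load, so epsilon_lateral = -nu·epsilon_axial.
Solve for epsilon_axial: epsilon_axial = -epsilon_lateral / nu.
Substitute:
  epsilon_axial = -(-0.0002598) / 0.3
  epsilon_axial = 0.000866
Final answer: epsilon_axial = 0.000866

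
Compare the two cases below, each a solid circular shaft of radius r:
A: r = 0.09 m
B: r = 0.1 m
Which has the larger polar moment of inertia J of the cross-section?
Model: a solid circular shaft of radius r, so J = (π·r^4) / 2 (SI units).
  A: J = (π × 0.09^4) / 2 = 0.0001031 m⁴
  B: J = (π × 0.1^4) / 2 = 0.0001571 m⁴
0.0001571 m⁴ > 0.0001031 m⁴, so B is larger.
Final answer: B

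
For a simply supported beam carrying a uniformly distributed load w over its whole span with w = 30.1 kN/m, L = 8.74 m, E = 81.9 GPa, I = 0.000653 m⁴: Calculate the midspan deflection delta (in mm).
Model: a simply supported beam carrying a uniformly distributed load w over its whole span, so delta = (5·w·L^4) / (384·E·I).
Convert to SI units:
  w = 30.1 kN/m = 30100 N/m
  E = 81.9 GPa = 8.19 × 10¹⁰ Pa
Substitute:
  delta = (5 × 30100 × 8.74^4) / (384 × (8.19 × 10¹⁰) × 0.000653)
  delta = 0.04276 m
Convert: delta = 0.04276 m = 42.76 mm
Final answer: delta = 42.76 mm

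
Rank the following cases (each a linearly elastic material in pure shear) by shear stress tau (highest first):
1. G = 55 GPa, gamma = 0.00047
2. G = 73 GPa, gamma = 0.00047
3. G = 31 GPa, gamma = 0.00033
Model: a linearly elastic material in pure shear, so tau = G·gamma (SI units).
  Case 1: tau = (5.5 × 10¹⁰) × 0.00047 = 2.585 × 10⁷ Pa = 25.85 MPa
  Case 2: tau = (7.3 × 10¹⁰) × 0.00047 = 3.431 × 10⁷ Pa = 34.31 MPa
  Case 3: tau = (3.1 × 10¹⁰) × 0.00033 = 1.023 × 10⁷ Pa = 10.23 MPa
Ordering: 34.31 MPa (case 2) > 25.85 MPa (case 1) > 10.23 MPa (case 3)
Final answer: 2, 1, 3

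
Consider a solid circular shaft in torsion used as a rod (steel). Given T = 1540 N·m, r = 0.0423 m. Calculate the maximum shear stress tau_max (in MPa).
Model: a solid circular shaft in torsion, so tau_max = (2·T) / (π·r^3).
Substitute:
  tau_max = (2 × 1540) / (π × 0.0423^3)
  tau_max = 1.295 × 10⁷ Pa
Convert: tau_max = 1.295 × 10⁷ Pa = 12.95 MPa
Final answer: tau_max = 12.95 MPa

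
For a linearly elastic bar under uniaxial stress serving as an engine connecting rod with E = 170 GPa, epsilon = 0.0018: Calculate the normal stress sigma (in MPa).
Model: a linearly elastic bar under uniaxial stress, so sigma = E·epsilon.
Convert to SI units:
  E = 170 GPa = 1.7 × 10¹¹ Pa
Substitute:
  sigma = (1.7 × 10¹¹) × 0.0018
  sigma = 3.06 × 10⁸ Pa
Convert: sigma = 3.06 × 10⁸ Pa = 306 MPa
Final answer: sigma = 306 MPa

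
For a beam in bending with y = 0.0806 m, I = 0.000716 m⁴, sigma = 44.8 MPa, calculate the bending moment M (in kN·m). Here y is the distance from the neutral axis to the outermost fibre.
Model: a beam in bending, so sigma = (M·y) / I.
Solve for M: M = (sigma·I) / y.
Convert to SI units:
  sigma = 44.8 MPa = 4.48 × 10⁷ Pa
Substitute:
  M = ((4.48 × 10⁷) × 0.000716) / 0.0806
  M = 398000 N·m
Convert: M = 398000 N·m = 398 kN·m
Final answer: M = 398 kN·m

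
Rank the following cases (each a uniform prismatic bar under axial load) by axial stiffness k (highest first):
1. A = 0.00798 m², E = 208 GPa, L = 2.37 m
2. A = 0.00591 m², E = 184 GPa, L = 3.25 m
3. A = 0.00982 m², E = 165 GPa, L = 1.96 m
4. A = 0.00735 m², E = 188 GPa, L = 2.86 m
Model: a uniform prismatic bar under axial load, so k = (A·E) / L (SI units).
  Case 1: k = (0.00798 × (2.08 × 10¹¹)) / 2.37 = 7.004 × 10⁸ N/m = 700.4 MN/m
  Case 2: k = (0.00591 × (1.84 × 10¹¹)) / 3.25 = 3.346 × 10⁸ N/m = 334.6 MN/m
  Case 3: k = (0.00982 × (1.65 × 10¹¹)) / 1.96 = 8.267 × 10⁸ N/m = 826.7 MN/m
  Case 4: k = (0.00735 × (1.88 × 10¹¹)) / 2.86 = 4.831 × 10⁸ N/m = 483.1 MN/m
Ordering: 826.7 MN/m (case 3) > 700.4 MN/m (case 1) > 483.1 MN/m (case 4) > 334.6 MN/m (case 2)
Final answer: 3, 1, 4, 2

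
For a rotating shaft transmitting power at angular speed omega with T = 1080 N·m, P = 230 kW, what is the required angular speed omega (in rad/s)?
Model: a rotating shaft transmitting power at angular speed omega, so P = T·omega.
Solve for omega: omega = P / T.
Convert to SI units:
  P = 230 kW = 230000 W
Substitute:
  omega = 230000 / 1080
  omega = 213 rad/s
Final answer: omega = 213 rad/s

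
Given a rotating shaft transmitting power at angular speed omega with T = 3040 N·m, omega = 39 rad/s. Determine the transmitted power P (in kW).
Model: a rotating shaft transmitting power at angular speed omega, so P = T·omega.
Substitute:
  P = 3040 × 39
  P = 118600 W
Convert: P = 118600 W = 118.6 kW
Final answer: P = 118.6 kW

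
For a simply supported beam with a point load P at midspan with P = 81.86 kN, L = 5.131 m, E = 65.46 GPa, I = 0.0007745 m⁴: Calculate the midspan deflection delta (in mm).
Model: a simply supported beam with a point load P at midspan, so delta = (P·L^3) / (48·E·I).
Convert to SI units:
  P = 81.86 kN = 81860 N
  E = 65.46 GPa = 6.546 × 10¹⁰ Pa
Substitute:
  delta = (81860 × 5.131^3) / (48 × (6.546 × 10¹⁰) × 0.0007745)
  delta = 0.004544 m
Convert: delta = 0.004544 m = 4.544 mm
Final answer: delta = 4.544 mm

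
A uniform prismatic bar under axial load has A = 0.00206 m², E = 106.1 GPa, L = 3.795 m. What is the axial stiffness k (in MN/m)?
Model: a uniform prismatic bar under axial load, so k = (A·E) / L.
Convert to SI units:
  E = 106.1 GPa = 1.061 × 10¹¹ Pa
Substitute:
  k = (0.00206 × (1.061 × 10¹¹)) / 3.795
  k = 5.759 × 10⁷ N/m
Convert: k = 5.759 × 10⁷ N/m = 57.59 MN/m
Final answer: k = 57.59 MN/m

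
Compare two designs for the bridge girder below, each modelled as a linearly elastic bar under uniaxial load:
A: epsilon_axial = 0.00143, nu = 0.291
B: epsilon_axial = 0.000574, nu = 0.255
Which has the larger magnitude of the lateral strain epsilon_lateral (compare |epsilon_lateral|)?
Model: a linearly elastic bar under uniaxial load, so epsilon_lateral = -nu·epsilon_axial (SI units).
  A: epsilon_lateral = -(0.291 × 0.00143) = -0.0004161
  B: epsilon_lateral = -(0.255 × 0.000574) = -0.0001464
|epsilon_lateral|: A = 0.0004161, B = 0.0001464, so A is larger in magnitude.
Final answer: A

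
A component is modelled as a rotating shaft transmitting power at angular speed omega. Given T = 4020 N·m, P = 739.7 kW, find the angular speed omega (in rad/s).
Model: a rotating shaft transmitting power at angular speed omega, so P = T·omega.
Solve for omega: omega = P / T.
Convert to SI units:
  P = 739.7 kW = 739700 W
Substitute:
  omega = 739700 / 4020
  omega = 184 rad/s
Final answer: omega = 184 rad/s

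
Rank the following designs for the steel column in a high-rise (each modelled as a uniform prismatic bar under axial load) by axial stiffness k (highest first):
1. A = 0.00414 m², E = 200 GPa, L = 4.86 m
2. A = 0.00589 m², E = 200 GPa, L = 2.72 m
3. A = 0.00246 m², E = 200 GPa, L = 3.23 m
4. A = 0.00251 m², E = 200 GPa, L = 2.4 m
Model: a uniform prismatic bar under axial load, so k = (A·E) / L (SI units).
  Case 1: k = (0.00414 × (2 × 10¹¹)) / 4.86 = 1.704 × 10⁸ N/m = 170.4 MN/m
  Case 2: k = (0.00589 × (2 × 10¹¹)) / 2.72 = 4.331 × 10⁸ N/m = 433.1 MN/m
  Case 3: k = (0.00246 × (2 × 10¹¹)) / 3.23 = 1.523 × 10⁸ N/m = 152.3 MN/m
  Case 4: k = (0.00251 × (2 × 10¹¹)) / 2.4 = 2.092 × 10⁸ N/m = 209.2 MN/m
Ordering: 433.1 MN/m (case 2) > 209.2 MN/m (case 4) > 170.4 MN/m (case 1) > 152.3 MN/m (case 3)
Final answer: 2, 4, 1, 3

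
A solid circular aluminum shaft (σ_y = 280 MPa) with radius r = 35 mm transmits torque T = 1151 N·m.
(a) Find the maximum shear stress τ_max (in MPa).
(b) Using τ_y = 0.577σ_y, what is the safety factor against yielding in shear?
(a) For a solid circular shaft, τ_max = T·r/J with J = π·r^4/2, i.e. τ_max = 2·T / (π·r^3). Convert r = 35 mm = 0.035 m.
  τ_max = (2 × 1151) / (π × 0.035^3) = 1.709 × 10⁷ Pa = 17.09 MPa
(b) τ_y = 0.577 × 280 = 161.56 MPa
  SF = τ_y/τ_max = 161.56 / 17.09 = 9.453
Final answer: (a) τ_max = 17.09 MPa, (b) SF = 9.453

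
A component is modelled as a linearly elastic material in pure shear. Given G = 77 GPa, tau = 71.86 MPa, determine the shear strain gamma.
Model: a linearly elastic material in pure shear, so tau = G·gamma.
Solve for gamma: gamma = tau / G.
Convert to SI units:
  G = 77 GPa = 7.7 × 10¹⁰ Pa
  tau = 71.86 MPa = 7.186 × 10⁷ Pa
Substitute:
  gamma = (7.186 × 10⁷) / (7.7 × 10¹⁰)
  gamma = 0.0009332
Final answer: gamma = 0.0009332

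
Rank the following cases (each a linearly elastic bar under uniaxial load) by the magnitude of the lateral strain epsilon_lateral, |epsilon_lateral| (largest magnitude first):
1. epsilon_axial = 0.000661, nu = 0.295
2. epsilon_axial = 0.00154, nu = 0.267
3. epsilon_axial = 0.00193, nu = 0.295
Model: a linearly elastic bar under uniaxial load, so epsilon_lateral = -nu·epsilon_axial (SI units).
  Case 1: epsilon_lateral = -(0.295 × 0.000661) = -0.000195
  Case 2: epsilon_lateral = -(0.267 × 0.00154) = -0.0004112
  Case 3: epsilon_lateral = -(0.295 × 0.00193) = -0.0005694
Ordering by |epsilon_lateral|: 0.0005694 (case 3) > 0.0004112 (case 2) > 0.000195 (case 1)
Final answer: 3, 2, 1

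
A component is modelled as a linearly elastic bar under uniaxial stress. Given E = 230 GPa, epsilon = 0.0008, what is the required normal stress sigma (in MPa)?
Model: a linearly elastic bar under uniaxial stress, so epsilon = sigma / E.
Solve for sigma: sigma = epsilon·E.
Convert to SI units:
  E = 230 GPa = 2.3 × 10¹¹ Pa
Substitute:
  sigma = 0.0008 × (2.3 × 10¹¹)
  sigma = 1.84 × 10⁸ Pa
Convert: sigma = 1.84 × 10⁸ Pa = 184 MPa
Final answer: sigma = 184 MPa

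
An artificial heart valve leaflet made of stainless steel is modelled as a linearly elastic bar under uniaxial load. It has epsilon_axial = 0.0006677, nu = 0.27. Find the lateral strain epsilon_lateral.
Model: a linearly elastic bar under uniaxial load, so epsilon_lateral = -nu·epsilon_axial.
Substitute:
  epsilon_lateral = -(0.27 × 0.0006677)
  epsilon_lateral = -0.0001803
Final answer: epsilon_lateral = -0.0001803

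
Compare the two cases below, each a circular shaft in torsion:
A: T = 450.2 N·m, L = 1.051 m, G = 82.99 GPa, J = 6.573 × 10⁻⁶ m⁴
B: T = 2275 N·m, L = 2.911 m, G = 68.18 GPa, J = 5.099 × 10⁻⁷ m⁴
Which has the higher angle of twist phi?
Model: a circular shaft in torsion, so phi = (T·L) / (G·J) (SI units).
  A: phi = (450.2 × 1.051) / ((8.299 × 10¹⁰) × (6.573 × 10⁻⁶)) = 0.0008674 rad = 0.0497°
  B: phi = (2275 × 2.911) / ((6.818 × 10¹⁰) × (5.099 × 10⁻⁷)) = 0.1905 rad = 10.91°
10.91° > 0.0497°, so B is larger.
Final answer: B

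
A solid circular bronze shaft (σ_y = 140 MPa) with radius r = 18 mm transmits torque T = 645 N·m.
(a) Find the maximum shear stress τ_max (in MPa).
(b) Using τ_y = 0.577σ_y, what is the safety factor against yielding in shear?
(a) For a solid circular shaft, τ_max = T·r/J with J = π·r^4/2, i.e. τ_max = 2·T / (π·r^3). Convert r = 18 mm = 0.018 m.
  τ_max = (2 × 645) / (π × 0.018^3) = 7.041 × 10⁷ Pa = 70.41 MPa
(b) τ_y = 0.577 × 140 = 80.78 MPa
  SF = τ_y/τ_max = 80.78 / 70.41 = 1.147
Final answer: (a) τ_max = 70.41 MPa, (b) SF = 1.147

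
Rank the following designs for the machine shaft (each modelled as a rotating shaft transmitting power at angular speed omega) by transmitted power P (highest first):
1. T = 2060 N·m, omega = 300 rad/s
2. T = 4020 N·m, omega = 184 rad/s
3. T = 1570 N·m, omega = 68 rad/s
Model: a rotating shaft transmitting power at angular speed omega, so P = T·omega (SI units).
  Case 1: P = 2060 × 300 = 618000 W = 618 kW
  Case 2: P = 4020 × 184 = 739700 W = 739.7 kW
  Case 3: P = 1570 × 68 = 106800 W = 106.8 kW
Ordering: 739.7 kW (case 2) > 618 kW (case 1) > 106.8 kW (case 3)
Final answer: 2, 1, 3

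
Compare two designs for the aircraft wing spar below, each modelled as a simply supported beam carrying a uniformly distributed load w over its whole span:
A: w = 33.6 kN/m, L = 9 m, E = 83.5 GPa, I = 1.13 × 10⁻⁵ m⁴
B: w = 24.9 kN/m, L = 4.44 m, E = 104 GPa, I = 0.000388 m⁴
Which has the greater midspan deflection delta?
Model: a simply supported beam carrying a uniformly distributed load w over its whole span, so delta = (5·w·L^4) / (384·E·I) (SI units).
  A: delta = (5 × 33600 × 9^4) / (384 × (8.35 × 10¹⁰) × (1.13 × 10⁻⁵)) = 3.042 m = 3042 mm
  B: delta = (5 × 24900 × 4.44^4) / (384 × (1.04 × 10¹¹) × 0.000388) = 0.003123 m = 3.123 mm
3042 mm > 3.123 mm, so A is larger.
Final answer: A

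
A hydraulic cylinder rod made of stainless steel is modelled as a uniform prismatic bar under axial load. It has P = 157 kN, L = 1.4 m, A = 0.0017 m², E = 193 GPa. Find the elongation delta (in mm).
Model: a uniform prismatic bar under axial load, so delta = (P·L) / (A·E).
Convert to SI units:
  P = 157 kN = 157000 N
  E = 193 GPa = 1.93 × 10¹¹ Pa
Substitute:
  delta = (157000 × 1.4) / (0.0017 × (1.93 × 10¹¹))
  delta = 0.0006699 m
Convert: delta = 0.0006699 m = 0.6699 mm
Final answer: delta = 0.6699 mm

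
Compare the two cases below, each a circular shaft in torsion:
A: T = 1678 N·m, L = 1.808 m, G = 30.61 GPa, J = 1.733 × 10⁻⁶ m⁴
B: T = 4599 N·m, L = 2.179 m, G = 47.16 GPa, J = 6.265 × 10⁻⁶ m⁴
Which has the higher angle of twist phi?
Model: a circular shaft in torsion, so phi = (T·L) / (G·J) (SI units).
  A: phi = (1678 × 1.808) / ((3.061 × 10¹⁰) × (1.733 × 10⁻⁶)) = 0.05719 rad = 3.277°
  B: phi = (4599 × 2.179) / ((4.716 × 10¹⁰) × (6.265 × 10⁻⁶)) = 0.03392 rad = 1.943°
3.277° > 1.943°, so A is larger.
Final answer: A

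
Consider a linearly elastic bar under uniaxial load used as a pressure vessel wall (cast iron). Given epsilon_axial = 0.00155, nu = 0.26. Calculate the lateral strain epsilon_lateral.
Model: a linearly elastic bar under uniaxial load, so epsilon_lateral = -nu·epsilon_axial.
Substitute:
  epsilon_lateral = -(0.26 × 0.00155)
  epsilon_lateral = -0.000403
Final answer: epsilon_lateral = -0.000403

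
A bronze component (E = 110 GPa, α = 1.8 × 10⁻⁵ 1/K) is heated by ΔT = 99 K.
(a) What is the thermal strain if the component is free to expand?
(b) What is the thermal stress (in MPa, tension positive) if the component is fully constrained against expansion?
(a) Free thermal strain ε_th = α·ΔT = (1.8 × 10⁻⁵) × 99 = 0.001782
(b) Fully constrained, the expansion is suppressed, so σ = -E·α·ΔT. Convert E = 110 GPa = 1.1 × 10¹¹ Pa.
  σ = -(1.1 × 10¹¹) × (1.8 × 10⁻⁵) × 99 = -1.96 × 10⁸ Pa = -196 MPa (compressive)
Final answer: (a) ε_th = 0.001782, (b) σ = -196 MPa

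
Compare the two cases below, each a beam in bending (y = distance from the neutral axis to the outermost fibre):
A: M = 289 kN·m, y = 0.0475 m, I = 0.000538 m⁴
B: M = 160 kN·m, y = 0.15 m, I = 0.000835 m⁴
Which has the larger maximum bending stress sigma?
Model: a beam in bending (y = distance from the neutral axis to the outermost fibre), so sigma = (M·y) / I (SI units).
  A: sigma = (289000 × 0.0475) / 0.000538 = 2.552 × 10⁷ Pa = 25.52 MPa
  B: sigma = (160000 × 0.15) / 0.000835 = 2.874 × 10⁷ Pa = 28.74 MPa
28.74 MPa > 25.52 MPa, so B is larger.
Final answer: B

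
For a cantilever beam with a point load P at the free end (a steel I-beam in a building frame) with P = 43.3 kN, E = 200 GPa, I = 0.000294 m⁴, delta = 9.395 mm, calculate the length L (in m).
Model: a cantilever beam with a point load P at the free end, so delta = (P·L^3) / (3·E·I).
Solve for L: L = ((3·delta·E·I) / P)^(1/3).
Convert to SI units:
  P = 43.3 kN = 43300 N
  E = 200 GPa = 2 × 10¹¹ Pa
  delta = 9.395 mm = 0.009395 m
Substitute:
  L = ((3 × 0.009395 × (2 × 10¹¹) × 0.000294) / 43300)^(1/3)
  L = 3.37 m
Final answer: L = 3.37 m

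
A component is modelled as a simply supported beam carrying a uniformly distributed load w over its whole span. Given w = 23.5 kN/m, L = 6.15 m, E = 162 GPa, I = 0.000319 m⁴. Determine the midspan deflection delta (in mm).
Model: a simply supported beam carrying a uniformly distributed load w over its whole span, so delta = (5·w·L^4) / (384·E·I).
Convert to SI units:
  w = 23.5 kN/m = 23500 N/m
  E = 162 GPa = 1.62 × 10¹¹ Pa
Substitute:
  delta = (5 × 23500 × 6.15^4) / (384 × (1.62 × 10¹¹) × 0.000319)
  delta = 0.00847 m
Convert: delta = 0.00847 m = 8.47 mm
Final answer: delta = 8.47 mm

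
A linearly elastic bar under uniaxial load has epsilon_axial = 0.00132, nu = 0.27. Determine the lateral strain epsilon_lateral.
Model: a linearly elastic bar under uniaxial load, so epsilon_lateral = -nu·epsilon_axial.
Substitute:
  epsilon_lateral = -(0.27 × 0.00132)
  epsilon_lateral = -0.0003564
Final answer: epsilon_lateral = -0.0003564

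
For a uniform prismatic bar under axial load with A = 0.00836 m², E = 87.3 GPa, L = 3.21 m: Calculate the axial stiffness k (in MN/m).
Model: a uniform prismatic bar under axial load, so k = (A·E) / L.
Convert to SI units:
  E = 87.3 GPa = 8.73 × 10¹⁰ Pa
Substitute:
  k = (0.00836 × (8.73 × 10¹⁰)) / 3.21
  k = 2.274 × 10⁸ N/m
Convert: k = 2.274 × 10⁸ N/m = 227.4 MN/m
Final answer: k = 227.4 MN/m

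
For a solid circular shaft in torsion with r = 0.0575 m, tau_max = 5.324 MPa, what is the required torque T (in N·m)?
Model: a solid circular shaft in torsion, so tau_max = (2·T) / (π·r^3).
Solve for T: T = (π·tau_max·r^3) / 2.
Convert to SI units:
  tau_max = 5.324 MPa = 5.324 × 10⁶ Pa
Substitute:
  T = (π × (5.324 × 10⁶) × 0.0575^3) / 2
  T = 1590 N·m
Final answer: T = 1590 N·m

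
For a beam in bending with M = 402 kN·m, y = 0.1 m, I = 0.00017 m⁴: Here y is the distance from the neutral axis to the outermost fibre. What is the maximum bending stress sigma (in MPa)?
Model: a beam in bending, so sigma = (M·y) / I.
Convert to SI units:
  M = 402 kN·m = 402000 N·m
Substitute:
  sigma = (402000 × 0.1) / 0.00017
  sigma = 2.365 × 10⁸ Pa
Convert: sigma = 2.365 × 10⁸ Pa = 236.5 MPa
Final answer: sigma = 236.5 MPa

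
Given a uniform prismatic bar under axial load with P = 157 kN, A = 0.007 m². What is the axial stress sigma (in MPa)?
Model: a uniform prismatic bar under axial load, so sigma = P / A.
Convert to SI units:
  P = 157 kN = 157000 N
Substitute:
  sigma = 157000 / 0.007
  sigma = 2.243 × 10⁷ Pa
Convert: sigma = 2.243 × 10⁷ Pa = 22.43 MPa
Final answer: sigma = 22.43 MPa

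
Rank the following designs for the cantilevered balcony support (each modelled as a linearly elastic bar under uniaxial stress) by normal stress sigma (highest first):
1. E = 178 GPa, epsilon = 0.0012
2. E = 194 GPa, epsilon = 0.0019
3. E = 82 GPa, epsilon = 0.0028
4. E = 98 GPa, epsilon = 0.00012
Model: a linearly elastic bar under uniaxial stress, so sigma = E·epsilon (SI units).
  Case 1: sigma = (1.78 × 10¹¹) × 0.0012 = 2.136 × 10⁸ Pa = 213.6 MPa
  Case 2: sigma = (1.94 × 10¹¹) × 0.0019 = 3.686 × 10⁸ Pa = 368.6 MPa
  Case 3: sigma = (8.2 × 10¹⁰) × 0.0028 = 2.296 × 10⁸ Pa = 229.6 MPa
  Case 4: sigma = (9.8 × 10¹⁰) × 0.00012 = 1.176 × 10⁷ Pa = 11.76 MPa
Ordering: 368.6 MPa (case 2) > 229.6 MPa (case 3) > 213.6 MPa (case 1) > 11.76 MPa (case 4)
Final answer: 2, 3, 1, 4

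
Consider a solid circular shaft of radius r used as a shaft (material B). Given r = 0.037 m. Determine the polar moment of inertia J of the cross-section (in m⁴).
Model: a solid circular shaft of radius r, so J = (π·r^4) / 2.
Substitute:
  J = (π × 0.037^4) / 2
  J = 2.944 × 10⁻⁶ m⁴
Final answer: J = 2.944 × 10⁻⁶ m⁴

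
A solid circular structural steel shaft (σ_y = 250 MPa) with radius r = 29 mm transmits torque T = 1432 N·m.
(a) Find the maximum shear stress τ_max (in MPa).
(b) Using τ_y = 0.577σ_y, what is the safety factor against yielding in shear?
(a) For a solid circular shaft, τ_max = T·r/J with J = π·r^4/2, i.e. τ_max = 2·T / (π·r^3). Convert r = 29 mm = 0.029 m.
  τ_max = (2 × 1432) / (π × 0.029^3) = 3.738 × 10⁷ Pa = 37.38 MPa
(b) τ_y = 0.577 × 250 = 144.25 MPa
  SF = τ_y/τ_max = 144.25 / 37.38 = 3.859
Final answer: (a) τ_max = 37.38 MPa, (b) SF = 3.859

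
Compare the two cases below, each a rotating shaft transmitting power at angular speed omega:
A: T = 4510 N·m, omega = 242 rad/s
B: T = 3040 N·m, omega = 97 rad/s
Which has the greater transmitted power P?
Model: a rotating shaft transmitting power at angular speed omega, so P = T·omega (SI units).
  A: P = 4510 × 242 = 1.091 × 10⁶ W = 1091 kW
  B: P = 3040 × 97 = 294900 W = 294.9 kW
1091 kW > 294.9 kW, so A is larger.
Final answer: A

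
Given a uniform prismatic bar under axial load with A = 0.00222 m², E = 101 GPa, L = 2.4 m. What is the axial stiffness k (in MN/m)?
Model: a uniform prismatic bar under axial load, so k = (A·E) / L.
Convert to SI units:
  E = 101 GPa = 1.01 × 10¹¹ Pa
Substitute:
  k = (0.00222 × (1.01 × 10¹¹)) / 2.4
  k = 9.343 × 10⁷ N/m
Convert: k = 9.343 × 10⁷ N/m = 93.43 MN/m
Final answer: k = 93.43 MN/m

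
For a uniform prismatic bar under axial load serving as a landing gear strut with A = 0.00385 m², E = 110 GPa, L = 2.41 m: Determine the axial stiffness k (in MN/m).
Model: a uniform prismatic bar under axial load, so k = (A·E) / L.
Convert to SI units:
  E = 110 GPa = 1.1 × 10¹¹ Pa
Substitute:
  k = (0.00385 × (1.1 × 10¹¹)) / 2.41
  k = 1.757 × 10⁸ N/m
Convert: k = 1.757 × 10⁸ N/m = 175.7 MN/m
Final answer: k = 175.7 MN/m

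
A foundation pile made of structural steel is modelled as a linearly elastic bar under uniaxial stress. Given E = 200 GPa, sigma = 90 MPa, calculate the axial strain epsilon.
Model: a linearly elastic bar under uniaxial stress, so sigma = E·epsilon.
Solve for epsilon: epsilon = sigma / E.
Convert to SI units:
  E = 200 GPa = 2 × 10¹¹ Pa
  sigma = 90 MPa = 9 × 10⁷ Pa
Substitute:
  epsilon = (9 × 10⁷) / (2 × 10¹¹)
  epsilon = 0.00045
Final answer: epsilon = 0.00045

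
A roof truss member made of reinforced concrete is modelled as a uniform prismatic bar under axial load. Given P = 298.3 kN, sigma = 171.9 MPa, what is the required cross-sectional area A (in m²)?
Model: a uniform prismatic bar under axial load, so sigma = P / A.
Solve for A: A = P / sigma.
Convert to SI units:
  P = 298.3 kN = 298300 N
  sigma = 171.9 MPa = 1.719 × 10⁸ Pa
Substitute:
  A = 298300 / (1.719 × 10⁸)
  A = 0.001735 m²
Final answer: A = 0.001735 m²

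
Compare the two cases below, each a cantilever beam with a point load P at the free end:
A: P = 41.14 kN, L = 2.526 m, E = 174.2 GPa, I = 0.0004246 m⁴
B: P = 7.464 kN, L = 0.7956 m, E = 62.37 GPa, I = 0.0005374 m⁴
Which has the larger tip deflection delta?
Model: a cantilever beam with a point load P at the free end, so delta = (P·L^3) / (3·E·I) (SI units).
  A: delta = (41140 × 2.526^3) / (3 × (1.742 × 10¹¹) × 0.0004246) = 0.002988 m = 2.988 mm
  B: delta = (7464 × 0.7956^3) / (3 × (6.237 × 10¹⁰) × 0.0005374) = 3.738 × 10⁻⁵ m = 0.03738 mm
2.988 mm > 0.03738 mm, so A is larger.
Final answer: A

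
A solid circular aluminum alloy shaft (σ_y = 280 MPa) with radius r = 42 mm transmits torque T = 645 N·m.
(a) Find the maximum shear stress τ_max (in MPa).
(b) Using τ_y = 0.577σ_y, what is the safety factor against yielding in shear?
(a) For a solid circular shaft, τ_max = T·r/J with J = π·r^4/2, i.e. τ_max = 2·T / (π·r^3). Convert r = 42 mm = 0.042 m.
  τ_max = (2 × 645) / (π × 0.042^3) = 5.542 × 10⁶ Pa = 5.542 MPa
(b) τ_y = 0.577 × 280 = 161.56 MPa
  SF = τ_y/τ_max = 161.56 / 5.542 = 29.15
Final answer: (a) τ_max = 5.542 MPa, (b) SF = 29.15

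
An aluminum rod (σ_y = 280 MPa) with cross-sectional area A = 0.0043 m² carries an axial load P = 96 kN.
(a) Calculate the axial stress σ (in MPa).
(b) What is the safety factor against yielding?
(a) Axial stress σ = P/A. Convert P = 96 kN = 96000 N.
  σ = 96000 / 0.0043 = 2.233 × 10⁷ Pa = 22.33 MPa
(b) Safety factor SF = σ_y/σ = 280 / 22.33 = 12.54
Final answer: (a) σ = 22.33 MPa, (b) SF = 12.54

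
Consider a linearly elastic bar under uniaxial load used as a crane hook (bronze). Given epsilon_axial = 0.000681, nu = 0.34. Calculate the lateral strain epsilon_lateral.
Model: a linearly elastic bar under uniaxial load, so epsilon_lateral = -nu·epsilon_axial.
Substitute:
  epsilon_lateral = -(0.34 × 0.000681)
  epsilon_lateral = -0.0002315
Final answer: epsilon_lateral = -0.0002315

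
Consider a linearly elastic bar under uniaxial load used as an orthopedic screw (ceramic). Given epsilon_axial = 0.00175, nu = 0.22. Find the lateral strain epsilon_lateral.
Model: a linearly elastic bar under uniaxial load, so epsilon_lateral = -nu·epsilon_axial.
Substitute:
  epsilon_lateral = -(0.22 × 0.00175)
  epsilon_lateral = -0.000385
Final answer: epsilon_lateral = -0.000385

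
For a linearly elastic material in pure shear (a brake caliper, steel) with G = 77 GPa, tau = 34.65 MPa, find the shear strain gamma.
Model: a linearly elastic material in pure shear, so tau = G·gamma.
Solve for gamma: gamma = tau / G.
Convert to SI units:
  G = 77 GPa = 7.7 × 10¹⁰ Pa
  tau = 34.65 MPa = 3.465 × 10⁷ Pa
Substitute:
  gamma = (3.465 × 10⁷) / (7.7 × 10¹⁰)
  gamma = 0.00045
Final answer: gamma = 0.00045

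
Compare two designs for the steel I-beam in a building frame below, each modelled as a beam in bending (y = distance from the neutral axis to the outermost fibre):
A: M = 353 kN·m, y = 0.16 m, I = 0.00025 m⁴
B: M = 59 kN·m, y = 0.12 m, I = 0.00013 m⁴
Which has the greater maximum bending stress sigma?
Model: a beam in bending (y = distance from the neutral axis to the outermost fibre), so sigma = (M·y) / I (SI units).
  A: sigma = (353000 × 0.16) / 0.00025 = 2.259 × 10⁸ Pa = 225.9 MPa
  B: sigma = (59000 × 0.12) / 0.00013 = 5.446 × 10⁷ Pa = 54.46 MPa
225.9 MPa > 54.46 MPa, so A is larger.
Final answer: A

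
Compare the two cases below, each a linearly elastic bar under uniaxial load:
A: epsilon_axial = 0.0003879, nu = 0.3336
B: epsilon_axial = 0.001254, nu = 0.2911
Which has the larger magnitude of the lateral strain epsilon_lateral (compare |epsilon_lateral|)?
Model: a linearly elastic bar under uniaxial load, so epsilon_lateral = -nu·epsilon_axial (SI units).
  A: epsilon_lateral = -(0.3336 × 0.0003879) = -0.0001294
  B: epsilon_lateral = -(0.2911 × 0.001254) = -0.000365
|epsilon_lateral|: A = 0.0001294, B = 0.000365, so B is larger in magnitude.
Final answer: B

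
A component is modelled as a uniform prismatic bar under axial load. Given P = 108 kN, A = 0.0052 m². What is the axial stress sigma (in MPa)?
Model: a uniform prismatic bar under axial load, so sigma = P / A.
Convert to SI units:
  P = 108 kN = 108000 N
Substitute:
  sigma = 108000 / 0.0052
  sigma = 2.077 × 10⁷ Pa
Convert: sigma = 2.077 × 10⁷ Pa = 20.77 MPa
Final answer: sigma = 20.77 MPa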